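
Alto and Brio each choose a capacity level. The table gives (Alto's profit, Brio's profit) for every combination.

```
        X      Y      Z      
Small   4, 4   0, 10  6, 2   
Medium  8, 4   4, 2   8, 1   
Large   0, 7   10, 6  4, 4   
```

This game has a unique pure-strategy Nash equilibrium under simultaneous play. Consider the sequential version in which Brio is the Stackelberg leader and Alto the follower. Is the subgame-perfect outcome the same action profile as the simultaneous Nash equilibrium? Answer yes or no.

Work backward from Alto's decision.
- X → Alto plays Medium (best of 4, 8, 0); Brio gets 4.
- Y → Alto plays Large (best of 0, 4, 10); Brio gets 6.
- Z → Alto plays Medium (best of 6, 8, 4); Brio gets 1.
Maximizing over 4, 6, 1, Brio chooses Y. Subgame-perfect outcome: (Large, Y) with payoffs (10, 6).
Now find the simultaneous Nash equilibrium.
Alto's best replies: X→Medium; Y→Large; Z→Medium.
Brio's best replies: Small→Y; Medium→X; Large→X.
Only (Medium, X) has each player best-responding; Nash payoffs (8, 4).
Sequential outcome (Large, Y) differs from the Nash profile (Medium, X).

no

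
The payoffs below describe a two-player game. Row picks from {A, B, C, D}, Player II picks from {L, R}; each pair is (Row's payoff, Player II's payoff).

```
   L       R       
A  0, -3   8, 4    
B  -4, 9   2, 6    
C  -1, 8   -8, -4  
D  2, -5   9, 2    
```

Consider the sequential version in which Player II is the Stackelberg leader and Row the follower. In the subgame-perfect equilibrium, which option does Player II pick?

Backward induction with Player II moving first.
- L: BR = D, leader payoff -5.
- R: BR = D, leader payoff 2.
Maximizing over -5, 2, Player II chooses R. Subgame-perfect outcome: (D, R) with payoffs (9, 2).

R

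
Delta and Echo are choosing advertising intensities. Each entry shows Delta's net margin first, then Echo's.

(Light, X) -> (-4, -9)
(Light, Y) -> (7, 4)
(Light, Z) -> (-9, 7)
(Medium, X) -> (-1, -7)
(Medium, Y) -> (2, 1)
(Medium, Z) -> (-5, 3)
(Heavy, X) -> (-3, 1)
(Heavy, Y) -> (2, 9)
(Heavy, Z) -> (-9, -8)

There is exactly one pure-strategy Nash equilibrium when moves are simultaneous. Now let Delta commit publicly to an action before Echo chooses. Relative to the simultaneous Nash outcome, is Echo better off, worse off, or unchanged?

better off

Solve by backward induction (Delta leads).
- Light: Echo compares -9, 4, 7 and picks Z; Delta would get -9.
- Medium: Echo compares -7, 1, 3 and picks Z; Delta would get -5.
- Heavy: Echo compares 1, 9, -8 and picks Y; Delta would get 2.
Delta's induced payoffs are -9, -5, 2, so Delta commits to Heavy. Subgame-perfect outcome: (Heavy, Y) with payoffs (2, 9).
For the simultaneous game, intersect best replies.
Delta's best replies: X→Medium; Y→Light; Z→Medium.
Echo's best replies: Light→Z; Medium→Z; Heavy→Y.
The unique mutual best reply is (Medium, Z), giving (-5, 3).
Echo earns 9 sequentially versus 3 at the Nash outcome: better off.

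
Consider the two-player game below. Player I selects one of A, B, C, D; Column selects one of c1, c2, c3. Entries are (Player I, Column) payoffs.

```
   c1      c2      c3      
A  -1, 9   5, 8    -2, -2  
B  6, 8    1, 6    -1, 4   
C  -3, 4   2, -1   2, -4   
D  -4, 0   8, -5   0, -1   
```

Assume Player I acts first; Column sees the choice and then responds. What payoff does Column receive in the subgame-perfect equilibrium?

Work backward from Column's decision.
- A → Column plays c1 (best of 9, 8, -2); Player I gets -1.
- B → Column plays c1 (best of 8, 6, 4); Player I gets 6.
- C → Column plays c1 (best of 4, -1, -4); Player I gets -3.
- D → Column plays c1 (best of 0, -5, -1); Player I gets -4.
Maximizing over -1, 6, -3, -4, Player I chooses B. Subgame-perfect outcome: (B, c1) with payoffs (6, 8).

8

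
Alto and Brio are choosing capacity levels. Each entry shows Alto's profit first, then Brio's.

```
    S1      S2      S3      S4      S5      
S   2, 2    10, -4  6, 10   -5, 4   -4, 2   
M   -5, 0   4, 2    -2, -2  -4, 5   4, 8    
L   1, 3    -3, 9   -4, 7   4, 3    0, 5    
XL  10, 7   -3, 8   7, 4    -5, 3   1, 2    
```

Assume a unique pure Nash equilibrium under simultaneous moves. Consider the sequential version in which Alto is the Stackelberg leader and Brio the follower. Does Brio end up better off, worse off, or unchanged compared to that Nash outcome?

Brio best-responds to each possible Alto move:
- S: Brio compares 2, -4, 10, 4, 2 and picks S3; Alto would get 6.
- M: Brio compares 0, 2, -2, 5, 8 and picks S5; Alto would get 4.
- L: Brio compares 3, 9, 7, 3, 5 and picks S2; Alto would get -3.
- XL: Brio compares 7, 8, 4, 3, 2 and picks S2; Alto would get -3.
Alto's induced payoffs are 6, 4, -3, -3, so Alto commits to S. Subgame-perfect outcome: (S, S3) with payoffs (6, 10).
Under simultaneous play:
Alto's best replies: S1→XL; S2→S; S3→XL; S4→L; S5→M.
Brio's best replies: S→S3; M→S5; L→S2; XL→S2.
The unique mutual best reply is (M, S5), giving (4, 8).
Brio earns 10 sequentially versus 8 at the Nash outcome: better off.

better off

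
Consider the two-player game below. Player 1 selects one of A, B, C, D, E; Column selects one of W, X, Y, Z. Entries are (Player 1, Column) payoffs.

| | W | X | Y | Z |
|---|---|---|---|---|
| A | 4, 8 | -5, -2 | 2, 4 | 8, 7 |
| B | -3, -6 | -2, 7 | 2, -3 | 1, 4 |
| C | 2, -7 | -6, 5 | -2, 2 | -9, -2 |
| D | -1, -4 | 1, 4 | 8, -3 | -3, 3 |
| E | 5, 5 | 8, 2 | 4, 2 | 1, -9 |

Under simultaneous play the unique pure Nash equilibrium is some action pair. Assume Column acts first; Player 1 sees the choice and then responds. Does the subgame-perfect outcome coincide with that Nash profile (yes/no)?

Backward induction with Column moving first.
- W: BR = E, leader payoff 5.
- X: BR = E, leader payoff 2.
- Y: BR = D, leader payoff -3.
- Z: BR = A, leader payoff 7.
Maximizing over 5, 2, -3, 7, Column chooses Z. Subgame-perfect outcome: (A, Z) with payoffs (8, 7).
Under simultaneous play:
Player 1's best replies: W→E; X→E; Y→D; Z→A.
Column's best replies: A→W; B→X; C→X; D→X; E→W.
Only (E, W) has each player best-responding; Nash payoffs (5, 5).
Sequential outcome (A, Z) differs from the Nash profile (E, W).

no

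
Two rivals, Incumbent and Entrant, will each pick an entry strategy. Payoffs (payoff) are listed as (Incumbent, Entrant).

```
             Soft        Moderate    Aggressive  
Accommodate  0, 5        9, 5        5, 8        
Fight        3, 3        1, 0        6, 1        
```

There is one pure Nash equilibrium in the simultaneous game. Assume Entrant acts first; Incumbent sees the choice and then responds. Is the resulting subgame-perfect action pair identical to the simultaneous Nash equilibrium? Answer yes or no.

no

Backward induction with Entrant moving first.
- Soft: Incumbent compares 0, 3 and picks Fight; Entrant would get 3.
- Moderate: Incumbent compares 9, 1 and picks Accommodate; Entrant would get 5.
- Aggressive: Incumbent compares 5, 6 and picks Fight; Entrant would get 1.
Entrant's induced payoffs are 3, 5, 1, so Entrant commits to Moderate. Subgame-perfect outcome: (Accommodate, Moderate) with payoffs (9, 5).
For the simultaneous game, intersect best replies.
Incumbent's best replies: Soft→Fight; Moderate→Accommodate; Aggressive→Fight.
Entrant's best replies: Accommodate→Aggressive; Fight→Soft.
Only (Fight, Soft) has each player best-responding; Nash payoffs (3, 3).
Sequential outcome (Accommodate, Moderate) differs from the Nash profile (Fight, Soft).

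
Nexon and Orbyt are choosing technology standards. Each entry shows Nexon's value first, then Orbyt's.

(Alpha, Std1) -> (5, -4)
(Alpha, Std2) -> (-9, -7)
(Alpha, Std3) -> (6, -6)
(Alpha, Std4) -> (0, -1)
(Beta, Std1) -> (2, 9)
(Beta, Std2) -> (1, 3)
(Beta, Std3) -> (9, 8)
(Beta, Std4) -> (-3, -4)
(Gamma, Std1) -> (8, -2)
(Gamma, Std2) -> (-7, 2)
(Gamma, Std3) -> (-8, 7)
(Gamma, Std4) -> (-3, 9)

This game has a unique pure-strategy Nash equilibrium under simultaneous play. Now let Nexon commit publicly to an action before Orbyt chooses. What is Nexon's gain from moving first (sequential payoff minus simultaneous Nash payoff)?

Orbyt best-responds to each possible Nexon move:
- Alpha: BR = Std4, leader payoff 0.
- Beta: BR = Std1, leader payoff 2.
- Gamma: BR = Std4, leader payoff -3.
Maximizing over 0, 2, -3, Nexon chooses Beta. Subgame-perfect outcome: (Beta, Std1) with payoffs (2, 9).
Under simultaneous play:
Nexon's best replies: Std1→Gamma; Std2→Beta; Std3→Beta; Std4→Alpha.
Orbyt's best replies: Alpha→Std4; Beta→Std1; Gamma→Std4.
Only (Alpha, Std4) has each player best-responding; Nash payoffs (0, -1).
Nexon's commitment gain: 2 − 0 = 2.

2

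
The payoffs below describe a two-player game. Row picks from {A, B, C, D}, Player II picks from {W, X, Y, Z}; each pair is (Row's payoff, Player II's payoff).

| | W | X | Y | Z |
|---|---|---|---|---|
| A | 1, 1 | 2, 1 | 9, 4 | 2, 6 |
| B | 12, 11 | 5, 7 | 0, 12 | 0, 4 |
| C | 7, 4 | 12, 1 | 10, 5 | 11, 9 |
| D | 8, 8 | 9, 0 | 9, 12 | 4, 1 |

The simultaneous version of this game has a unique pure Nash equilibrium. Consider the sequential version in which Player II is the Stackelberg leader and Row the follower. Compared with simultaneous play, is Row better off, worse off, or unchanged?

Backward induction with Player II moving first.
- W → Row plays B (best of 1, 12, 7, 8); Player II gets 11.
- X → Row plays C (best of 2, 5, 12, 9); Player II gets 1.
- Y → Row plays C (best of 9, 0, 10, 9); Player II gets 5.
- Z → Row plays C (best of 2, 0, 11, 4); Player II gets 9.
Maximizing over 11, 1, 5, 9, Player II chooses W. Subgame-perfect outcome: (B, W) with payoffs (12, 11).
For the simultaneous game, intersect best replies.
Row's best replies: W→B; X→C; Y→C; Z→C.
Player II's best replies: A→Z; B→Y; C→Z; D→Y.
Only (C, Z) has each player best-responding; Nash payoffs (11, 9).
Row earns 12 sequentially versus 11 at the Nash outcome: better off.

better off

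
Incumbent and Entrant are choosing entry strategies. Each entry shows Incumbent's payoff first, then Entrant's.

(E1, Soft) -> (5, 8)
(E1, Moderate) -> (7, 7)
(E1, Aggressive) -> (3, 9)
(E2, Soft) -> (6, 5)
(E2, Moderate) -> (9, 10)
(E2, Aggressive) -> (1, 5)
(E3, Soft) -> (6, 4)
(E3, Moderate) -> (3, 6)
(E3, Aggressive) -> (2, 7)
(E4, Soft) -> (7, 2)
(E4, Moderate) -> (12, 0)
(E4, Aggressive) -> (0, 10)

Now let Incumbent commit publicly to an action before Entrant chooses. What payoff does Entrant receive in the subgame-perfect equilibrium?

Solve by backward induction (Incumbent leads).
- E1: Entrant compares 8, 7, 9 and picks Aggressive; Incumbent would get 3.
- E2: Entrant compares 5, 10, 5 and picks Moderate; Incumbent would get 9.
- E3: Entrant compares 4, 6, 7 and picks Aggressive; Incumbent would get 2.
- E4: Entrant compares 2, 0, 10 and picks Aggressive; Incumbent would get 0.
Among 3, 9, 2, 0, the best is 9 at E2. Subgame-perfect outcome: (E2, Moderate) with payoffs (9, 10).

10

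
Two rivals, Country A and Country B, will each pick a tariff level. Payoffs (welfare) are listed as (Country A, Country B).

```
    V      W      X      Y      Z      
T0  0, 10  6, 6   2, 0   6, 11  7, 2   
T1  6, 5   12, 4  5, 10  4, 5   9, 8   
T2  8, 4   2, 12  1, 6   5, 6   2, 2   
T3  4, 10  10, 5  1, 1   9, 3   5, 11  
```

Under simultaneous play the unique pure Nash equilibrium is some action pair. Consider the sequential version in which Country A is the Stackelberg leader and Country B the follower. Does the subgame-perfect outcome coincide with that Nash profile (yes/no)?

Country B best-responds to each possible Country A move:
- T0 → Country B plays Y (best of 10, 6, 0, 11, 2); Country A gets 6.
- T1 → Country B plays X (best of 5, 4, 10, 5, 8); Country A gets 5.
- T2 → Country B plays W (best of 4, 12, 6, 6, 2); Country A gets 2.
- T3 → Country B plays Z (best of 10, 5, 1, 3, 11); Country A gets 5.
Country A's induced payoffs are 6, 5, 2, 5, so Country A commits to T0. Subgame-perfect outcome: (T0, Y) with payoffs (6, 11).
Now find the simultaneous Nash equilibrium.
Country A's best replies: V→T2; W→T1; X→T1; Y→T3; Z→T1.
Country B's best replies: T0→Y; T1→X; T2→W; T3→Z.
The unique mutual best reply is (T1, X), giving (5, 10).
Sequential outcome (T0, Y) differs from the Nash profile (T1, X).

no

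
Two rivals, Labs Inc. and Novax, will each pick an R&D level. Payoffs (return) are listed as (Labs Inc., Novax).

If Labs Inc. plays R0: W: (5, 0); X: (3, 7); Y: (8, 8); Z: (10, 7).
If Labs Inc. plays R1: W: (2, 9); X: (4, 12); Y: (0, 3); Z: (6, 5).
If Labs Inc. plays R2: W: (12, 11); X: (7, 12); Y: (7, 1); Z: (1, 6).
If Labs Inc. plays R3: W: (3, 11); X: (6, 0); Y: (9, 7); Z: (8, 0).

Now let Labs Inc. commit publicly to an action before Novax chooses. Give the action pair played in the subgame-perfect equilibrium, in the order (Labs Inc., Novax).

(R0, Y)

Solve by backward induction (Labs Inc. leads).
- R0: BR = Y, leader payoff 8.
- R1: BR = X, leader payoff 4.
- R2: BR = X, leader payoff 7.
- R3: BR = W, leader payoff 3.
Maximizing over 8, 4, 7, 3, Labs Inc. chooses R0. Subgame-perfect outcome: (R0, Y) with payoffs (8, 8).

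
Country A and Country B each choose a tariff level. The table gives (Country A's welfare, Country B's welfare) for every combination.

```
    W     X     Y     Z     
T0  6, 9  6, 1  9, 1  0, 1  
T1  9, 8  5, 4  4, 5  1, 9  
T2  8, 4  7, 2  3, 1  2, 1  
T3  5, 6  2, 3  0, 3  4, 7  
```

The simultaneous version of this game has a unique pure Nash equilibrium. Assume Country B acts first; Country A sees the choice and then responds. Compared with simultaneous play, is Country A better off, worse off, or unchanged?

Backward induction with Country B moving first.
- W: Country A compares 6, 9, 8, 5 and picks T1; Country B would get 8.
- X: Country A compares 6, 5, 7, 2 and picks T2; Country B would get 2.
- Y: Country A compares 9, 4, 3, 0 and picks T0; Country B would get 1.
- Z: Country A compares 0, 1, 2, 4 and picks T3; Country B would get 7.
Maximizing over 8, 2, 1, 7, Country B chooses W. Subgame-perfect outcome: (T1, W) with payoffs (9, 8).
Under simultaneous play:
Country A's best replies: W→T1; X→T2; Y→T0; Z→T3.
Country B's best replies: T0→W; T1→Z; T2→W; T3→Z.
The unique mutual best reply is (T3, Z), giving (4, 7).
Country A earns 9 sequentially versus 4 at the Nash outcome: better off.

better off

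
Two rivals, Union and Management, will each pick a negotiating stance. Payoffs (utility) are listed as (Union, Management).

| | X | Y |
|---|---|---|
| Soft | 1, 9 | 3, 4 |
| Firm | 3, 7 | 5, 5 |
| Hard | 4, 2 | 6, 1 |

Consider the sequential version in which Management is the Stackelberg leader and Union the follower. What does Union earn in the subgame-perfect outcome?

Work backward from Union's decision.
- X → Union plays Hard (best of 1, 3, 4); Management gets 2.
- Y → Union plays Hard (best of 3, 5, 6); Management gets 1.
Management's induced payoffs are 2, 1, so Management commits to X. Subgame-perfect outcome: (Hard, X) with payoffs (4, 2).

4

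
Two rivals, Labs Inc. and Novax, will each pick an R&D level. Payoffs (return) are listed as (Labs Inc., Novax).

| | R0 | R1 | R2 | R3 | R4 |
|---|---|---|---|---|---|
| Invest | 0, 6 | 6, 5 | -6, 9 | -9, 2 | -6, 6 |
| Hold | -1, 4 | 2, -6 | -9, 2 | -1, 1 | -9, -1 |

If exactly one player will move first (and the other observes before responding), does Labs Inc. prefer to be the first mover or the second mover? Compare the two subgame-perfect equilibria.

first

If Labs Inc. leads: Novax's best replies are Invest→R2, Hold→R0; Labs Inc.'s induced payoffs -6, -1; outcome (Hold, R0), payoffs (-1, 4).
If Novax leads: Labs Inc.'s best replies are R0→Invest, R1→Invest, R2→Invest, R3→Hold, R4→Invest; Novax's induced payoffs 6, 5, 9, 1, 6; outcome (Invest, R2), payoffs (-6, 9).
Labs Inc. gets -1 moving first and -6 moving second, so Labs Inc. prefers to move first.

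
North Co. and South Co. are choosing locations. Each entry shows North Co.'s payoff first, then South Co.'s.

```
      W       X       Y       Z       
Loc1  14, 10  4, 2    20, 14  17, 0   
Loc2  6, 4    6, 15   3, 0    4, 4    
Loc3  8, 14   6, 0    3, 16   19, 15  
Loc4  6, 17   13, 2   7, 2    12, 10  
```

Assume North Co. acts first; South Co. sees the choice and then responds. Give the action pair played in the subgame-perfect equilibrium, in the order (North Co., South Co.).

Work backward from South Co.'s decision.
- Loc1 → South Co. plays Y (best of 10, 2, 14, 0); North Co. gets 20.
- Loc2 → South Co. plays X (best of 4, 15, 0, 4); North Co. gets 6.
- Loc3 → South Co. plays Y (best of 14, 0, 16, 15); North Co. gets 3.
- Loc4 → South Co. plays W (best of 17, 2, 2, 10); North Co. gets 6.
North Co.'s induced payoffs are 20, 6, 3, 6, so North Co. commits to Loc1. Subgame-perfect outcome: (Loc1, Y) with payoffs (20, 14).

(Loc1, Y)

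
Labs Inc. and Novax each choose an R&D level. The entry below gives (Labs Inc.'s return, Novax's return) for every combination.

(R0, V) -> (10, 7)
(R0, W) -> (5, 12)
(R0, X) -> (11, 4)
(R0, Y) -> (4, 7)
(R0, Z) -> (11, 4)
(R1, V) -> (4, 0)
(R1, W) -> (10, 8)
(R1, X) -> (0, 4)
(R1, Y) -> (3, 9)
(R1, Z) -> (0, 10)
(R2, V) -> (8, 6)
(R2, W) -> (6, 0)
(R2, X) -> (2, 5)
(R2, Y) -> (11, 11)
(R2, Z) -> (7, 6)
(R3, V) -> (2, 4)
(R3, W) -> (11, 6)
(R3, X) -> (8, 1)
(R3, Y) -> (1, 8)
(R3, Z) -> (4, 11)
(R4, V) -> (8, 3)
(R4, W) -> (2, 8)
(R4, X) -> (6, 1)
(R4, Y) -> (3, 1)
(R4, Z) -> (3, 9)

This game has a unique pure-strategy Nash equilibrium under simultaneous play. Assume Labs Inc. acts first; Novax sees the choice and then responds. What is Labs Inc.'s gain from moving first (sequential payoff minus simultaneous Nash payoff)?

0

Novax best-responds to each possible Labs Inc. move:
- R0 → Novax plays W (best of 7, 12, 4, 7, 4); Labs Inc. gets 5.
- R1 → Novax plays Z (best of 0, 8, 4, 9, 10); Labs Inc. gets 0.
- R2 → Novax plays Y (best of 6, 0, 5, 11, 6); Labs Inc. gets 11.
- R3 → Novax plays Z (best of 4, 6, 1, 8, 11); Labs Inc. gets 4.
- R4 → Novax plays Z (best of 3, 8, 1, 1, 9); Labs Inc. gets 3.
Among 5, 0, 11, 4, 3, the best is 11 at R2. Subgame-perfect outcome: (R2, Y) with payoffs (11, 11).
For the simultaneous game, intersect best replies.
Labs Inc.'s best replies: V→R0; W→R3; X→R0; Y→R2; Z→R0.
Novax's best replies: R0→W; R1→Z; R2→Y; R3→Z; R4→Z.
Only (R2, Y) has each player best-responding; Nash payoffs (11, 11).
Labs Inc.'s commitment gain: 11 − 11 = 0.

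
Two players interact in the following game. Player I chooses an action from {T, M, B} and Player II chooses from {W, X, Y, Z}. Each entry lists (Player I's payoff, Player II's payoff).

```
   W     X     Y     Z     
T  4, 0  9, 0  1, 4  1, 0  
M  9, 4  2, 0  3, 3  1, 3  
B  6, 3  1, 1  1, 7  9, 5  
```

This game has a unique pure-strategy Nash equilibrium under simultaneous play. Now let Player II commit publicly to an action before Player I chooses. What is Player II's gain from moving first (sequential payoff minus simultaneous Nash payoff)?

Solve by backward induction (Player II leads).
- W: Player I compares 4, 9, 6 and picks M; Player II would get 4.
- X: Player I compares 9, 2, 1 and picks T; Player II would get 0.
- Y: Player I compares 1, 3, 1 and picks M; Player II would get 3.
- Z: Player I compares 1, 1, 9 and picks B; Player II would get 5.
Maximizing over 4, 0, 3, 5, Player II chooses Z. Subgame-perfect outcome: (B, Z) with payoffs (9, 5).
Under simultaneous play:
Player I's best replies: W→M; X→T; Y→M; Z→B.
Player II's best replies: T→Y; M→W; B→Y.
Only (M, W) has each player best-responding; Nash payoffs (9, 4).
Player II's commitment gain: 5 − 4 = 1.

1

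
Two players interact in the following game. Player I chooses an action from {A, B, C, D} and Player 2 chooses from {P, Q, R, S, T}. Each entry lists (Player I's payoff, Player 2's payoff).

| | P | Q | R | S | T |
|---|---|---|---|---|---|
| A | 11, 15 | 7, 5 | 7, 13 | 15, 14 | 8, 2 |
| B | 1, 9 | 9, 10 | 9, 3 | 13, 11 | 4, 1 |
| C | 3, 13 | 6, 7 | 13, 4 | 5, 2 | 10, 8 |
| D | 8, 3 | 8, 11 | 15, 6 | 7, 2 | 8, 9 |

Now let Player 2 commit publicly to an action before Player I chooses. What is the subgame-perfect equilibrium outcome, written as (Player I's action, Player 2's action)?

(A, P)

Player I best-responds to each possible Player 2 move:
- P: BR = A, leader payoff 15.
- Q: BR = B, leader payoff 10.
- R: BR = D, leader payoff 6.
- S: BR = A, leader payoff 14.
- T: BR = C, leader payoff 8.
Maximizing over 15, 10, 6, 14, 8, Player 2 chooses P. Subgame-perfect outcome: (A, P) with payoffs (11, 15).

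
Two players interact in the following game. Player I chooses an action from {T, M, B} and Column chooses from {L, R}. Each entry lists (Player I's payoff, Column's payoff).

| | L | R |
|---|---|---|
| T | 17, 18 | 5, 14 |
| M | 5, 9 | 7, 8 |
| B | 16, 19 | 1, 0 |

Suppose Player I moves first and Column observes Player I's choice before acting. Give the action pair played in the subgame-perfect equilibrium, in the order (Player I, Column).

(T, L)

Backward induction with Player I moving first.
- T → Column plays L (best of 18, 14); Player I gets 17.
- M → Column plays L (best of 9, 8); Player I gets 5.
- B → Column plays L (best of 19, 0); Player I gets 16.
Among 17, 5, 16, the best is 17 at T. Subgame-perfect outcome: (T, L) with payoffs (17, 18).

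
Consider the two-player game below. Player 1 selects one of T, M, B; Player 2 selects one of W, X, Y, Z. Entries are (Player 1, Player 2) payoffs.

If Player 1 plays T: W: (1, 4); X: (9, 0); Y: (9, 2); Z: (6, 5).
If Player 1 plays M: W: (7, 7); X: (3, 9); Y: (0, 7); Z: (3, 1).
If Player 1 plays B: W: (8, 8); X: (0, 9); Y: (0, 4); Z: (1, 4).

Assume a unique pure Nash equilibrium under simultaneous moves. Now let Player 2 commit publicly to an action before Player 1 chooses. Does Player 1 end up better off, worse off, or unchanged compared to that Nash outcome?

better off

Solve by backward induction (Player 2 leads).
- W: Player 1 compares 1, 7, 8 and picks B; Player 2 would get 8.
- X: Player 1 compares 9, 3, 0 and picks T; Player 2 would get 0.
- Y: Player 1 compares 9, 0, 0 and picks T; Player 2 would get 2.
- Z: Player 1 compares 6, 3, 1 and picks T; Player 2 would get 5.
Maximizing over 8, 0, 2, 5, Player 2 chooses W. Subgame-perfect outcome: (B, W) with payoffs (8, 8).
Now find the simultaneous Nash equilibrium.
Player 1's best replies: W→B; X→T; Y→T; Z→T.
Player 2's best replies: T→Z; M→X; B→X.
The unique mutual best reply is (T, Z), giving (6, 5).
Player 1 earns 8 sequentially versus 6 at the Nash outcome: better off.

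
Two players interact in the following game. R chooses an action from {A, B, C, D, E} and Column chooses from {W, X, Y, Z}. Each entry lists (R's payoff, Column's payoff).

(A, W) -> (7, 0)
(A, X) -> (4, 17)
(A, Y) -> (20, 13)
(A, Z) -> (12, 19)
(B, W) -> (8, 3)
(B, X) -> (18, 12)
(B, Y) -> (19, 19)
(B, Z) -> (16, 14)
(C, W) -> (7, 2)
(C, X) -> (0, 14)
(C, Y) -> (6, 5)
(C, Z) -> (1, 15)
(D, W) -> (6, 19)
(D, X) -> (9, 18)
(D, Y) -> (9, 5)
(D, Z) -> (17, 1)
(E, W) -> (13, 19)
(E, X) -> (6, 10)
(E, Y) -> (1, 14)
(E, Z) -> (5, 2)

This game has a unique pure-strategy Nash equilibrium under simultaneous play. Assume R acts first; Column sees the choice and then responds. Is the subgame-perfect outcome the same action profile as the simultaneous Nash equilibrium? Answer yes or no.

Solve by backward induction (R leads).
- A → Column plays Z (best of 0, 17, 13, 19); R gets 12.
- B → Column plays Y (best of 3, 12, 19, 14); R gets 19.
- C → Column plays Z (best of 2, 14, 5, 15); R gets 1.
- D → Column plays W (best of 19, 18, 5, 1); R gets 6.
- E → Column plays W (best of 19, 10, 14, 2); R gets 13.
Maximizing over 12, 19, 1, 6, 13, R chooses B. Subgame-perfect outcome: (B, Y) with payoffs (19, 19).
For the simultaneous game, intersect best replies.
R's best replies: W→E; X→B; Y→A; Z→D.
Column's best replies: A→Z; B→Y; C→Z; D→W; E→W.
The unique mutual best reply is (E, W), giving (13, 19).
Sequential outcome (B, Y) differs from the Nash profile (E, W).

no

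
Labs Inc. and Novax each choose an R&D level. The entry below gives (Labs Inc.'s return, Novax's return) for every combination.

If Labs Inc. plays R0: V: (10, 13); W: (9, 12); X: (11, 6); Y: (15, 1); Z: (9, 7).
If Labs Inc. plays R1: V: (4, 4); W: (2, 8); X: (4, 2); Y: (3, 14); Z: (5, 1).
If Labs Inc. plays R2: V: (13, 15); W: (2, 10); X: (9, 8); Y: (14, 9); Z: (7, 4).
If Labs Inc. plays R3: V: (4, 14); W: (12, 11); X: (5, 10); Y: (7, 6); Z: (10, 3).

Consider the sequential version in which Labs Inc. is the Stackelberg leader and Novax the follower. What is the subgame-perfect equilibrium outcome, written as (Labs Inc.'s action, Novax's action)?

Solve by backward induction (Labs Inc. leads).
- R0: Novax compares 13, 12, 6, 1, 7 and picks V; Labs Inc. would get 10.
- R1: Novax compares 4, 8, 2, 14, 1 and picks Y; Labs Inc. would get 3.
- R2: Novax compares 15, 10, 8, 9, 4 and picks V; Labs Inc. would get 13.
- R3: Novax compares 14, 11, 10, 6, 3 and picks V; Labs Inc. would get 4.
Among 10, 3, 13, 4, the best is 13 at R2. Subgame-perfect outcome: (R2, V) with payoffs (13, 15).

(R2, V)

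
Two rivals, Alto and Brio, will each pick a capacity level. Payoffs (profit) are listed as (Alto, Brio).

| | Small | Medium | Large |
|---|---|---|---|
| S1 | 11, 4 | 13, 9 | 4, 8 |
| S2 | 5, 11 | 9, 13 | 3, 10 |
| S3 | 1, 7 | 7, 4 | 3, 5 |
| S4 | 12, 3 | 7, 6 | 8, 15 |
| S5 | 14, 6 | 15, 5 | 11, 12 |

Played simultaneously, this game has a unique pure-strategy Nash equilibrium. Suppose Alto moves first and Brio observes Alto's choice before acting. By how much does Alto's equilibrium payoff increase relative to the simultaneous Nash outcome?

2

Brio best-responds to each possible Alto move:
- S1 → Brio plays Medium (best of 4, 9, 8); Alto gets 13.
- S2 → Brio plays Medium (best of 11, 13, 10); Alto gets 9.
- S3 → Brio plays Small (best of 7, 4, 5); Alto gets 1.
- S4 → Brio plays Large (best of 3, 6, 15); Alto gets 8.
- S5 → Brio plays Large (best of 6, 5, 12); Alto gets 11.
Maximizing over 13, 9, 1, 8, 11, Alto chooses S1. Subgame-perfect outcome: (S1, Medium) with payoffs (13, 9).
Now find the simultaneous Nash equilibrium.
Alto's best replies: Small→S5; Medium→S5; Large→S5.
Brio's best replies: S1→Medium; S2→Medium; S3→Small; S4→Large; S5→Large.
The unique mutual best reply is (S5, Large), giving (11, 12).
Alto's commitment gain: 13 − 11 = 2.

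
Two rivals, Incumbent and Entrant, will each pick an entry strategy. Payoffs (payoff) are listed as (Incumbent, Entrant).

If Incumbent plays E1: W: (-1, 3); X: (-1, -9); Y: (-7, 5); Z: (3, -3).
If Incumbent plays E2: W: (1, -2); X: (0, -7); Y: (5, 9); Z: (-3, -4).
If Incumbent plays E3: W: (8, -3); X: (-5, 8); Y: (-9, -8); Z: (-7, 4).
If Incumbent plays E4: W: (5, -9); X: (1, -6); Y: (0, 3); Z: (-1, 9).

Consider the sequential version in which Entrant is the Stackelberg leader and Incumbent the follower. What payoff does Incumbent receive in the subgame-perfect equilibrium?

Incumbent best-responds to each possible Entrant move:
- W → Incumbent plays E3 (best of -1, 1, 8, 5); Entrant gets -3.
- X → Incumbent plays E4 (best of -1, 0, -5, 1); Entrant gets -6.
- Y → Incumbent plays E2 (best of -7, 5, -9, 0); Entrant gets 9.
- Z → Incumbent plays E1 (best of 3, -3, -7, -1); Entrant gets -3.
Maximizing over -3, -6, 9, -3, Entrant chooses Y. Subgame-perfect outcome: (E2, Y) with payoffs (5, 9).

5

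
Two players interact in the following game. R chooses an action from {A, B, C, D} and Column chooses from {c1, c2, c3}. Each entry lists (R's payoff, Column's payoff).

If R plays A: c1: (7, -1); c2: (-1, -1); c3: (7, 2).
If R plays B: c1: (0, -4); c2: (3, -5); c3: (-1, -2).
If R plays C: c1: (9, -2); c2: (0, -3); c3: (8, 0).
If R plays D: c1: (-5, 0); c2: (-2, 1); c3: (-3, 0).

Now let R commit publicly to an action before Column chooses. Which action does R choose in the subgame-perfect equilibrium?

Column best-responds to each possible R move:
- A → Column plays c3 (best of -1, -1, 2); R gets 7.
- B → Column plays c3 (best of -4, -5, -2); R gets -1.
- C → Column plays c3 (best of -2, -3, 0); R gets 8.
- D → Column plays c2 (best of 0, 1, 0); R gets -2.
Maximizing over 7, -1, 8, -2, R chooses C. Subgame-perfect outcome: (C, c3) with payoffs (8, 0).

C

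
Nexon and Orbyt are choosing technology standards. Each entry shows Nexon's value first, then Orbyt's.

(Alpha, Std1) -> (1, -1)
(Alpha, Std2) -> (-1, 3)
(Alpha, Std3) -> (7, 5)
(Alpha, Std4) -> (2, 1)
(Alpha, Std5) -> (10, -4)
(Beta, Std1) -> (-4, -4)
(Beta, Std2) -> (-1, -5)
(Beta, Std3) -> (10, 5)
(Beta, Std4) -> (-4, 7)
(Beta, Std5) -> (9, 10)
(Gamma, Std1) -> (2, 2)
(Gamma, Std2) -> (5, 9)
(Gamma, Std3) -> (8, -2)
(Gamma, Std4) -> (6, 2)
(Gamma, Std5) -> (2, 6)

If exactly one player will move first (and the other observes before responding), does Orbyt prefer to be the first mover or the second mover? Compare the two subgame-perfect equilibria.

second

If Nexon leads: Orbyt's best replies are Alpha→Std3, Beta→Std5, Gamma→Std2; Nexon's induced payoffs 7, 9, 5; outcome (Beta, Std5), payoffs (9, 10).
If Orbyt leads: Nexon's best replies are Std1→Gamma, Std2→Gamma, Std3→Beta, Std4→Gamma, Std5→Alpha; Orbyt's induced payoffs 2, 9, 5, 2, -4; outcome (Gamma, Std2), payoffs (5, 9).
Orbyt gets 9 moving first and 10 moving second, so Orbyt prefers to move second.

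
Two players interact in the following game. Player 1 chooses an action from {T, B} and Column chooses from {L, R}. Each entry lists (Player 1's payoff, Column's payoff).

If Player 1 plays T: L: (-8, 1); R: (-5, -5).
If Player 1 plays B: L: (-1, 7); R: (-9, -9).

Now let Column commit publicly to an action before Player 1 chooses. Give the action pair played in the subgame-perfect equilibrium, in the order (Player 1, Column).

Player 1 best-responds to each possible Column move:
- L: Player 1 compares -8, -1 and picks B; Column would get 7.
- R: Player 1 compares -5, -9 and picks T; Column would get -5.
Column's induced payoffs are 7, -5, so Column commits to L. Subgame-perfect outcome: (B, L) with payoffs (-1, 7).

(B, L)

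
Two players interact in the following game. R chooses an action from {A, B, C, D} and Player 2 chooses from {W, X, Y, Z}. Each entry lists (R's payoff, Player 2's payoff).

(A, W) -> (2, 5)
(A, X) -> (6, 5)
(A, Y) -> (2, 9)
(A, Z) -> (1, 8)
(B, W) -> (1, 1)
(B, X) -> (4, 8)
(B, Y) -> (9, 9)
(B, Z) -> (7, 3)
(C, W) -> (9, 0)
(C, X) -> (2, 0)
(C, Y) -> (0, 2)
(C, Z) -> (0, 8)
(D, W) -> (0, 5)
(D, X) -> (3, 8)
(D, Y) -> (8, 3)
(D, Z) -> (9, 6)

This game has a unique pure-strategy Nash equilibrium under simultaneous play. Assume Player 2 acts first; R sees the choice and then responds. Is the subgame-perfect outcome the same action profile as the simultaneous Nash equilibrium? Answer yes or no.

yes

Backward induction with Player 2 moving first.
- W → R plays C (best of 2, 1, 9, 0); Player 2 gets 0.
- X → R plays A (best of 6, 4, 2, 3); Player 2 gets 5.
- Y → R plays B (best of 2, 9, 0, 8); Player 2 gets 9.
- Z → R plays D (best of 1, 7, 0, 9); Player 2 gets 6.
Maximizing over 0, 5, 9, 6, Player 2 chooses Y. Subgame-perfect outcome: (B, Y) with payoffs (9, 9).
For the simultaneous game, intersect best replies.
R's best replies: W→C; X→A; Y→B; Z→D.
Player 2's best replies: A→Y; B→Y; C→Z; D→X.
The unique mutual best reply is (B, Y), giving (9, 9).
Sequential outcome (B, Y) coincides with the Nash profile (B, Y).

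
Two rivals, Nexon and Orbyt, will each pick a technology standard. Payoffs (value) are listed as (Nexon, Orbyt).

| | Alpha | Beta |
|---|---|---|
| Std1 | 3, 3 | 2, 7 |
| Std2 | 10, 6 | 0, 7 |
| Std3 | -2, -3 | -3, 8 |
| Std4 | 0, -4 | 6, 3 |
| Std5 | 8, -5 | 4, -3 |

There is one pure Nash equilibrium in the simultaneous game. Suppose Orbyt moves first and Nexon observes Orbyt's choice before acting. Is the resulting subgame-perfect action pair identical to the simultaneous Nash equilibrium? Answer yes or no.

no

Work backward from Nexon's decision.
- Alpha: Nexon compares 3, 10, -2, 0, 8 and picks Std2; Orbyt would get 6.
- Beta: Nexon compares 2, 0, -3, 6, 4 and picks Std4; Orbyt would get 3.
Maximizing over 6, 3, Orbyt chooses Alpha. Subgame-perfect outcome: (Std2, Alpha) with payoffs (10, 6).
Under simultaneous play:
Nexon's best replies: Alpha→Std2; Beta→Std4.
Orbyt's best replies: Std1→Beta; Std2→Beta; Std3→Beta; Std4→Beta; Std5→Beta.
The unique mutual best reply is (Std4, Beta), giving (6, 3).
Sequential outcome (Std2, Alpha) differs from the Nash profile (Std4, Beta).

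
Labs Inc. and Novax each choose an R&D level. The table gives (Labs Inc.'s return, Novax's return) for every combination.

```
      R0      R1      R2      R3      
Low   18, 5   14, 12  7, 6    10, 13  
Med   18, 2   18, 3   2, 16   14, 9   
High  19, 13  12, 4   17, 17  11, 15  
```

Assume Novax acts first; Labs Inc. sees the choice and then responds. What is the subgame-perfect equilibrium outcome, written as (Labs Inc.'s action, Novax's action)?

(High, R2)

Labs Inc. best-responds to each possible Novax move:
- R0: BR = High, leader payoff 13.
- R1: BR = Med, leader payoff 3.
- R2: BR = High, leader payoff 17.
- R3: BR = Med, leader payoff 9.
Among 13, 3, 17, 9, the best is 17 at R2. Subgame-perfect outcome: (High, R2) with payoffs (17, 17).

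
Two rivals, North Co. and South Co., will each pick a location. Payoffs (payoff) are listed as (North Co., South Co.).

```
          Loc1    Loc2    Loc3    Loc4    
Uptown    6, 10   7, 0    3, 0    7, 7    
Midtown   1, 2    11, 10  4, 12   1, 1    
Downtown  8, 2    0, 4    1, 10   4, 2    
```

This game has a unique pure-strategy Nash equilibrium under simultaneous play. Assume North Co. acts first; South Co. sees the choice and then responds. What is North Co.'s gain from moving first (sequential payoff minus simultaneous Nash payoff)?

2

Backward induction with North Co. moving first.
- Uptown: South Co. compares 10, 0, 0, 7 and picks Loc1; North Co. would get 6.
- Midtown: South Co. compares 2, 10, 12, 1 and picks Loc3; North Co. would get 4.
- Downtown: South Co. compares 2, 4, 10, 2 and picks Loc3; North Co. would get 1.
North Co.'s induced payoffs are 6, 4, 1, so North Co. commits to Uptown. Subgame-perfect outcome: (Uptown, Loc1) with payoffs (6, 10).
Under simultaneous play:
North Co.'s best replies: Loc1→Downtown; Loc2→Midtown; Loc3→Midtown; Loc4→Uptown.
South Co.'s best replies: Uptown→Loc1; Midtown→Loc3; Downtown→Loc3.
Only (Midtown, Loc3) has each player best-responding; Nash payoffs (4, 12).
North Co.'s commitment gain: 6 − 4 = 2.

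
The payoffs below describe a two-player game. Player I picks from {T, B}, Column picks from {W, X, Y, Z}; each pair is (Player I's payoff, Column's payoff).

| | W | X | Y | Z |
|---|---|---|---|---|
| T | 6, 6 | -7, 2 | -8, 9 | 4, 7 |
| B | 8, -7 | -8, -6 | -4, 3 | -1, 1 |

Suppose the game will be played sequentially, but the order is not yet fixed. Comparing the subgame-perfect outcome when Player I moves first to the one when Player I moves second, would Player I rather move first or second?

second

If Player I leads: Column's best replies are T→Y, B→Y; Player I's induced payoffs -8, -4; outcome (B, Y), payoffs (-4, 3).
If Column leads: Player I's best replies are W→B, X→T, Y→B, Z→T; Column's induced payoffs -7, 2, 3, 7; outcome (T, Z), payoffs (4, 7).
Player I gets -4 moving first and 4 moving second, so Player I prefers to move second.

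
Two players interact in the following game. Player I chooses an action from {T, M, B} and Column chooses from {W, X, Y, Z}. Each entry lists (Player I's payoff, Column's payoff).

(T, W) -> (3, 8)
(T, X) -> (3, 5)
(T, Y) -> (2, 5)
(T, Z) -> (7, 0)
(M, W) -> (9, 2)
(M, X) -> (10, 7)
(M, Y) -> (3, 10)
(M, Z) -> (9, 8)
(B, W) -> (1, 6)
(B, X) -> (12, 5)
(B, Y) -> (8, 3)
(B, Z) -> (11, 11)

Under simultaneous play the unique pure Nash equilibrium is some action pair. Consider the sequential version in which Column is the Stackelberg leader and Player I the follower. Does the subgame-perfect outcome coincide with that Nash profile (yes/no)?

Player I best-responds to each possible Column move:
- W → Player I plays M (best of 3, 9, 1); Column gets 2.
- X → Player I plays B (best of 3, 10, 12); Column gets 5.
- Y → Player I plays B (best of 2, 3, 8); Column gets 3.
- Z → Player I plays B (best of 7, 9, 11); Column gets 11.
Column's induced payoffs are 2, 5, 3, 11, so Column commits to Z. Subgame-perfect outcome: (B, Z) with payoffs (11, 11).
Now find the simultaneous Nash equilibrium.
Player I's best replies: W→M; X→B; Y→B; Z→B.
Column's best replies: T→W; M→Y; B→Z.
Only (B, Z) has each player best-responding; Nash payoffs (11, 11).
Sequential outcome (B, Z) coincides with the Nash profile (B, Z).

yes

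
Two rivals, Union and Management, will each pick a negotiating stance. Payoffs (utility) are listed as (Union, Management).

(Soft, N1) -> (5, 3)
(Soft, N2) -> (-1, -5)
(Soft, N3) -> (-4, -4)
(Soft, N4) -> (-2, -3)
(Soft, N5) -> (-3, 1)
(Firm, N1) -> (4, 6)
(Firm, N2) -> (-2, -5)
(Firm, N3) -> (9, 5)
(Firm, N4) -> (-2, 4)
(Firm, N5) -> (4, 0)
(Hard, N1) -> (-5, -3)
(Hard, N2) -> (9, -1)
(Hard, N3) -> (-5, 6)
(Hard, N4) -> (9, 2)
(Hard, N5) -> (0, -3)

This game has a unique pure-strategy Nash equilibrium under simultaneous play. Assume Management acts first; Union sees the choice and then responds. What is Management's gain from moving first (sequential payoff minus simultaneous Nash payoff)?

Solve by backward induction (Management leads).
- N1: Union compares 5, 4, -5 and picks Soft; Management would get 3.
- N2: Union compares -1, -2, 9 and picks Hard; Management would get -1.
- N3: Union compares -4, 9, -5 and picks Firm; Management would get 5.
- N4: Union compares -2, -2, 9 and picks Hard; Management would get 2.
- N5: Union compares -3, 4, 0 and picks Firm; Management would get 0.
Maximizing over 3, -1, 5, 2, 0, Management chooses N3. Subgame-perfect outcome: (Firm, N3) with payoffs (9, 5).
Under simultaneous play:
Union's best replies: N1→Soft; N2→Hard; N3→Firm; N4→Hard; N5→Firm.
Management's best replies: Soft→N1; Firm→N1; Hard→N3.
Only (Soft, N1) has each player best-responding; Nash payoffs (5, 3).
Management's commitment gain: 5 − 3 = 2.

2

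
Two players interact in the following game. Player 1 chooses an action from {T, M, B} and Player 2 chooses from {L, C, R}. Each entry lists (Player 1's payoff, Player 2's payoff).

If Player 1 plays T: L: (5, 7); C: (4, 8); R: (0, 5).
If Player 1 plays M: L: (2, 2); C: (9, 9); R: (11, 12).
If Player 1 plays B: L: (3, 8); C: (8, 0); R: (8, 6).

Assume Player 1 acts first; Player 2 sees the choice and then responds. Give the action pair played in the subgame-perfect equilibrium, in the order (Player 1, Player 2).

(M, R)

Solve by backward induction (Player 1 leads).
- T: BR = C, leader payoff 4.
- M: BR = R, leader payoff 11.
- B: BR = L, leader payoff 3.
Player 1's induced payoffs are 4, 11, 3, so Player 1 commits to M. Subgame-perfect outcome: (M, R) with payoffs (11, 12).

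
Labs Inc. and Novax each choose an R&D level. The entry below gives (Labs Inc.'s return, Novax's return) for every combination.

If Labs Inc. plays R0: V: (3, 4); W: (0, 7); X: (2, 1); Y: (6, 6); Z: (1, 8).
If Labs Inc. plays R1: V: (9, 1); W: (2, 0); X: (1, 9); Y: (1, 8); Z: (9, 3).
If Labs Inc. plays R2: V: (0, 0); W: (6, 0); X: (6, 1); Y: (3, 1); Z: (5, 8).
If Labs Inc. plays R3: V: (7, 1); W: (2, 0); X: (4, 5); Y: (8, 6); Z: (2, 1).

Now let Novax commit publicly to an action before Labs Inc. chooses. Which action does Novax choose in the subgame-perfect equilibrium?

Y

Solve by backward induction (Novax leads).
- V → Labs Inc. plays R1 (best of 3, 9, 0, 7); Novax gets 1.
- W → Labs Inc. plays R2 (best of 0, 2, 6, 2); Novax gets 0.
- X → Labs Inc. plays R2 (best of 2, 1, 6, 4); Novax gets 1.
- Y → Labs Inc. plays R3 (best of 6, 1, 3, 8); Novax gets 6.
- Z → Labs Inc. plays R1 (best of 1, 9, 5, 2); Novax gets 3.
Maximizing over 1, 0, 1, 6, 3, Novax chooses Y. Subgame-perfect outcome: (R3, Y) with payoffs (8, 6).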